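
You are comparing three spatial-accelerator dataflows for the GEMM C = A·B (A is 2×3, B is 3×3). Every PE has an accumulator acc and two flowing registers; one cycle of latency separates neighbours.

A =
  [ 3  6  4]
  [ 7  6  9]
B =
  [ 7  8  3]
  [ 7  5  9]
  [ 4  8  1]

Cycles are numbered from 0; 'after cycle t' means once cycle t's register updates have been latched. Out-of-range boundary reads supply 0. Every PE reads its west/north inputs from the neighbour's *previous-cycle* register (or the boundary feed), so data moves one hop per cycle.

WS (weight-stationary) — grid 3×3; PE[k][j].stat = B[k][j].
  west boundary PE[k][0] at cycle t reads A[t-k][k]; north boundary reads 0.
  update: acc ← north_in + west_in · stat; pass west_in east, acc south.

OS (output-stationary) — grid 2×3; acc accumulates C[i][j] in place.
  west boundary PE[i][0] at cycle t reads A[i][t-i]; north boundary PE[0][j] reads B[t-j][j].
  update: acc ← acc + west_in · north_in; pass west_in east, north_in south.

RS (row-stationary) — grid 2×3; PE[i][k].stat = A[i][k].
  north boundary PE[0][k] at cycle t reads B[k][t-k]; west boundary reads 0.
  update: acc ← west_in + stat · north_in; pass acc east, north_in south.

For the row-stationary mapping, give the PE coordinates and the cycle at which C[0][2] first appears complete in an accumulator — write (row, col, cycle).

(row, col, cycle) = (0, 2, 4)

Under RS, C[0][2] lands at PE[0][2]:
  step 0 · PE0,2: acc=0; fwd→0 fwd↓0
  step 1 · PE0,2: acc=0; fwd→0 fwd↓0
  step 2 · PE0,2: acc=79; fwd→79 fwd↓4
  step 3 · PE0,2: acc=86; fwd→86 fwd↓8
  step 4 · PE0,2: acc=67; fwd→67 fwd↓1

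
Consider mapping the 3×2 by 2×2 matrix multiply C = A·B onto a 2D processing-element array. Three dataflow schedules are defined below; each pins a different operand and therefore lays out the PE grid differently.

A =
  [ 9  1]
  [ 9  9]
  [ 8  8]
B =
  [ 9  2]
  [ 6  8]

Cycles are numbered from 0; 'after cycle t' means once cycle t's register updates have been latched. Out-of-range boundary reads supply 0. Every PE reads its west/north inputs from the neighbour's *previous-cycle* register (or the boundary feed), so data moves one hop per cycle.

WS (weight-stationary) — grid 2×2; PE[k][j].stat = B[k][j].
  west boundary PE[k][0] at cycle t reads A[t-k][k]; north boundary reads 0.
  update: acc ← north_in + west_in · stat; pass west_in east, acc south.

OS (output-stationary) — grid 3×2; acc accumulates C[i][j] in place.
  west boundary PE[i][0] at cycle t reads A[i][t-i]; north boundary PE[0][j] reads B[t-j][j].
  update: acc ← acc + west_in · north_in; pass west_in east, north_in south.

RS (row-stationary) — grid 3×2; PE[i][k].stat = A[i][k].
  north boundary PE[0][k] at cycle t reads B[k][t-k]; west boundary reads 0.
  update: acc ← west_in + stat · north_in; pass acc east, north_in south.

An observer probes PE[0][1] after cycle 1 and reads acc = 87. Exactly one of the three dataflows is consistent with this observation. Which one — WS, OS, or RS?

— WS: 2×2; PE[0][1] trace:
  step 0 · PE0,1: acc=0; fwd→0 fwd↓0
  step 1 · PE0,1: acc=18; fwd→9 fwd↓18
— OS: 3×2; PE[0][1] trace:
  step 0 · PE0,1: acc=0; fwd→0 fwd↓0
  step 1 · PE0,1: acc=18; fwd→9 fwd↓2
— RS: 3×2; PE[0][1] trace:
  step 0 · PE0,1: acc=0; fwd→0 fwd↓0
  step 1 · PE0,1: acc=87; fwd→87 fwd↓6

dataflow = RS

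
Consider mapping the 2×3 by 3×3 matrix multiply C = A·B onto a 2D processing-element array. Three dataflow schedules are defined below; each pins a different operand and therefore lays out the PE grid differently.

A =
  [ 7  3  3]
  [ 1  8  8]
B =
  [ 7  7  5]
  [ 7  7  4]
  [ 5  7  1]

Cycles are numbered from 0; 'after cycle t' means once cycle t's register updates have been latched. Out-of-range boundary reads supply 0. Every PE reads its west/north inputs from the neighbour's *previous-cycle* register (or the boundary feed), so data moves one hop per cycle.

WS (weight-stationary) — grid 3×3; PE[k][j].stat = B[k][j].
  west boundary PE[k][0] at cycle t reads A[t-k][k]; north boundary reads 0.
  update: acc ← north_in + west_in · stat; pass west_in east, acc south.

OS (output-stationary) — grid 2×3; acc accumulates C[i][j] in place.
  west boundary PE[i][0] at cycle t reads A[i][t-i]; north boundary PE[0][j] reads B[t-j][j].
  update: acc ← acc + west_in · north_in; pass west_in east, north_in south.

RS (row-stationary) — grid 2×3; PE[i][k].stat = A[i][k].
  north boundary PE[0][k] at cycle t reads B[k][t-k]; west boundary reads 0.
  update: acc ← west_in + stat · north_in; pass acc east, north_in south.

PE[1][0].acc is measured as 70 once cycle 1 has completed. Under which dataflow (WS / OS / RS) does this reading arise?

dataflow = WS

— WS: 3×3; PE[1][0] trace:
  [0] (1,0) acc=0 (h:0 v:0)
  [1] (1,0) acc=70 (h:3 v:70)
— OS: 2×3; PE[1][0] trace:
  [0] (1,0) acc=0 (h:0 v:0)
  [1] (1,0) acc=7 (h:1 v:7)
— RS: 2×3; PE[1][0] trace:
  [0] (1,0) acc=0 (h:0 v:0)
  [1] (1,0) acc=7 (h:7 v:7)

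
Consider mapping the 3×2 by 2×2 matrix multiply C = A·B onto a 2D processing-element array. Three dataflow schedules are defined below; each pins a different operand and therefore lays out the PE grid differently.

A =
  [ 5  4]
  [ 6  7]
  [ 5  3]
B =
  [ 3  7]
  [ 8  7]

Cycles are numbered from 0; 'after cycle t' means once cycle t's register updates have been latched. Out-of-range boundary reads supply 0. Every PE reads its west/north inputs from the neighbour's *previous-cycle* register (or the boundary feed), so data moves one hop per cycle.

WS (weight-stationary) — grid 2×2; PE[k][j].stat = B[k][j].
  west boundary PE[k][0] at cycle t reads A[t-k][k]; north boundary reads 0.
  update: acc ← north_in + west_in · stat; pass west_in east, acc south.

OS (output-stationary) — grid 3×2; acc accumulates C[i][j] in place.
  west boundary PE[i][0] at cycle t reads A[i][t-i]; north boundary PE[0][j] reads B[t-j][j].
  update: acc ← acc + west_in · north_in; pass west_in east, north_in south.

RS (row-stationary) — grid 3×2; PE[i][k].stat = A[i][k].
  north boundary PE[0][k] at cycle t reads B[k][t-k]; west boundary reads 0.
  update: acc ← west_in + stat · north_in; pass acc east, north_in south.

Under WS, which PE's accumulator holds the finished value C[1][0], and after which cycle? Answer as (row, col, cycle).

(row, col, cycle) = (1, 0, 2)

WS: C[1][0] accumulates in PE[1][0]:
  t=0 PE[1][0]: acc=0 h=0 v=0
  t=1 PE[1][0]: acc=47 h=4 v=47
  t=2 PE[1][0]: acc=74 h=7 v=74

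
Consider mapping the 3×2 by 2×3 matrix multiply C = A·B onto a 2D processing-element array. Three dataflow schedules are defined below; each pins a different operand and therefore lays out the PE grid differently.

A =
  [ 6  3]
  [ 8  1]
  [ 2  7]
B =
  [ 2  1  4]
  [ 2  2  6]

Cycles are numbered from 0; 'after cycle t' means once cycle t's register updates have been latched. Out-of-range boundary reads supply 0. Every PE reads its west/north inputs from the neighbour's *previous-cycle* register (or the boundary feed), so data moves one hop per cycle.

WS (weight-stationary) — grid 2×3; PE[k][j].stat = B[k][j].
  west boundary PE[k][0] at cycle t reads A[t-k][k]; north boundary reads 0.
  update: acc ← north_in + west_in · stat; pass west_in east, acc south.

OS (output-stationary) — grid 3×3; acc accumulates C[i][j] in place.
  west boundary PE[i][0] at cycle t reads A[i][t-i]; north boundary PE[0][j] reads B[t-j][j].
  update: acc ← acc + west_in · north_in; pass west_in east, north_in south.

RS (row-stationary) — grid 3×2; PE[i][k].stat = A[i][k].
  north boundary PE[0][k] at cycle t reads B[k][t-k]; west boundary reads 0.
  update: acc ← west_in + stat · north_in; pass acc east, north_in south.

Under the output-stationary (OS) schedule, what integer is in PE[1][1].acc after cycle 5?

PE[1][1].acc = 10

OS 3×3: PE[1][1] cycle-by-cycle (with neighbour feeds):
  t=0 PE[0][1]: acc=0 h=0 v=0
  t=0 PE[1][0]: acc=0 h=0 v=0
  t=0 PE[1][1]: acc=0 h=0 v=0
  t=1 PE[0][1]: acc=6 h=6 v=1
  t=1 PE[1][0]: acc=16 h=8 v=2
  t=1 PE[1][1]: acc=0 h=0 v=0
  t=2 PE[0][1]: acc=12 h=3 v=2
  t=2 PE[1][0]: acc=18 h=1 v=2
  t=2 PE[1][1]: acc=8 h=8 v=1
  t=3 PE[0][1]: acc=12 h=0 v=0
  t=3 PE[1][0]: acc=18 h=0 v=0
  t=3 PE[1][1]: acc=10 h=1 v=2
  t=4 PE[0][1]: acc=12 h=0 v=0
  t=4 PE[1][0]: acc=18 h=0 v=0
  t=4 PE[1][1]: acc=10 h=0 v=0
  t=5 PE[0][1]: acc=12 h=0 v=0
  t=5 PE[1][0]: acc=18 h=0 v=0
  t=5 PE[1][1]: acc=10 h=0 v=0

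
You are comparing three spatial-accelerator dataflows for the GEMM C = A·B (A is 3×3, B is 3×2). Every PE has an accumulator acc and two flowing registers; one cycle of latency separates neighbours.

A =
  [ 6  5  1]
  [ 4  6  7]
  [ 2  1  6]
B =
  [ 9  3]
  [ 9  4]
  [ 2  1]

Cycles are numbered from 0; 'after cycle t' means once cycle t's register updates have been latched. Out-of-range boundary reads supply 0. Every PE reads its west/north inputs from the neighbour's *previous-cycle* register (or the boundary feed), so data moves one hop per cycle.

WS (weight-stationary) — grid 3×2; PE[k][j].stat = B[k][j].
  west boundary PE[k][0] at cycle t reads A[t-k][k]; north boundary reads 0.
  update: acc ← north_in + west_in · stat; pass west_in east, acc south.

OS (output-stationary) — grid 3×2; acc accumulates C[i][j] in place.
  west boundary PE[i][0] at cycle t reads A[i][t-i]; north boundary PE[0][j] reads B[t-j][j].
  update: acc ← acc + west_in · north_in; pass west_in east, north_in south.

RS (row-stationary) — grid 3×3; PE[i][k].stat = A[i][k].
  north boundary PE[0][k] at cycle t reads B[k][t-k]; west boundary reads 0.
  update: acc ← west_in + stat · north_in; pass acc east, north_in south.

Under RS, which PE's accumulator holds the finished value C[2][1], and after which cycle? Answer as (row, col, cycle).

RS: C[2][1] accumulates in PE[2][2]:
  [0] (2,2) acc=0 (h:0 v:0)
  [1] (2,2) acc=0 (h:0 v:0)
  [2] (2,2) acc=0 (h:0 v:0)
  [3] (2,2) acc=0 (h:0 v:0)
  [4] (2,2) acc=39 (h:39 v:2)
  [5] (2,2) acc=16 (h:16 v:1)

(row, col, cycle) = (2, 2, 5)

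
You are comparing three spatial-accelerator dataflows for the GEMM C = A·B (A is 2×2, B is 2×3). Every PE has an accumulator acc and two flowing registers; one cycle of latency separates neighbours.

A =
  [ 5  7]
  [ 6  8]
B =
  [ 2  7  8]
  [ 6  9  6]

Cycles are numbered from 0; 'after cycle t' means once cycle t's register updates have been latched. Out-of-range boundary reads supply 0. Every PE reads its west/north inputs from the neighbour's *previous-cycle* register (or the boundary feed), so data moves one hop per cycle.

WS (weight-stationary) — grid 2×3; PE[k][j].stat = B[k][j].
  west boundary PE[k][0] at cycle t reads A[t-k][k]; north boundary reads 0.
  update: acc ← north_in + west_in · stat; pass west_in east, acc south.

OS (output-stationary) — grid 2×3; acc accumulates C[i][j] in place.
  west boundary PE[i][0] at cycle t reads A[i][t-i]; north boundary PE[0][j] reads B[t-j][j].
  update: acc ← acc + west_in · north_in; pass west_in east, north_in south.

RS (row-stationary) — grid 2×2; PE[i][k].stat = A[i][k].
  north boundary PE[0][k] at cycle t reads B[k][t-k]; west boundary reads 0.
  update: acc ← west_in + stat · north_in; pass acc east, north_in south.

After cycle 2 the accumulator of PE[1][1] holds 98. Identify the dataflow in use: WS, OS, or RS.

WS (2×3 grid), PE[1][1]:
  0: (1,1).acc=0  regs=<0,0>
  1: (1,1).acc=0  regs=<0,0>
  2: (1,1).acc=98  regs=<7,98>
OS (2×3 grid), PE[1][1]:
  0: (1,1).acc=0  regs=<0,0>
  1: (1,1).acc=0  regs=<0,0>
  2: (1,1).acc=42  regs=<6,7>
RS (2×2 grid), PE[1][1]:
  0: (1,1).acc=0  regs=<0,0>
  1: (1,1).acc=0  regs=<0,0>
  2: (1,1).acc=60  regs=<60,6>

dataflow = WS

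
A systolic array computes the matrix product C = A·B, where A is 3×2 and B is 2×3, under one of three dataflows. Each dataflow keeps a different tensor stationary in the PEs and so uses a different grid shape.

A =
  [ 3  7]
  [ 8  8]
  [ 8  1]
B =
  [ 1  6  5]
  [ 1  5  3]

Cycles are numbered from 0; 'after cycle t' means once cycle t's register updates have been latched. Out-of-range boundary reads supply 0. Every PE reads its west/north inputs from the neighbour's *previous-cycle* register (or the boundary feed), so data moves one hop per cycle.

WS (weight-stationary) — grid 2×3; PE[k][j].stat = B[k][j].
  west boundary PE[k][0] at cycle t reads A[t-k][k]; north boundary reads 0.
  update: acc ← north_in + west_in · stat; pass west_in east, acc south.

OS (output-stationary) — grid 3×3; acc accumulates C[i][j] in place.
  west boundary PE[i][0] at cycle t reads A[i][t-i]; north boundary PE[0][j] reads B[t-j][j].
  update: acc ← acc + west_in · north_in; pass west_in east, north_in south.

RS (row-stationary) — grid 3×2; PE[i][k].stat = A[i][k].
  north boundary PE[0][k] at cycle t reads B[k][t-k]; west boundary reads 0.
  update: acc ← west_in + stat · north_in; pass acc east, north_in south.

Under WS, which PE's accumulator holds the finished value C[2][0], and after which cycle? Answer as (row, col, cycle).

Under WS, C[2][0] lands at PE[1][0]:
  [0] (1,0) acc=0 (h:0 v:0)
  [1] (1,0) acc=10 (h:7 v:10)
  [2] (1,0) acc=16 (h:8 v:16)
  [3] (1,0) acc=9 (h:1 v:9)

(row, col, cycle) = (1, 0, 3)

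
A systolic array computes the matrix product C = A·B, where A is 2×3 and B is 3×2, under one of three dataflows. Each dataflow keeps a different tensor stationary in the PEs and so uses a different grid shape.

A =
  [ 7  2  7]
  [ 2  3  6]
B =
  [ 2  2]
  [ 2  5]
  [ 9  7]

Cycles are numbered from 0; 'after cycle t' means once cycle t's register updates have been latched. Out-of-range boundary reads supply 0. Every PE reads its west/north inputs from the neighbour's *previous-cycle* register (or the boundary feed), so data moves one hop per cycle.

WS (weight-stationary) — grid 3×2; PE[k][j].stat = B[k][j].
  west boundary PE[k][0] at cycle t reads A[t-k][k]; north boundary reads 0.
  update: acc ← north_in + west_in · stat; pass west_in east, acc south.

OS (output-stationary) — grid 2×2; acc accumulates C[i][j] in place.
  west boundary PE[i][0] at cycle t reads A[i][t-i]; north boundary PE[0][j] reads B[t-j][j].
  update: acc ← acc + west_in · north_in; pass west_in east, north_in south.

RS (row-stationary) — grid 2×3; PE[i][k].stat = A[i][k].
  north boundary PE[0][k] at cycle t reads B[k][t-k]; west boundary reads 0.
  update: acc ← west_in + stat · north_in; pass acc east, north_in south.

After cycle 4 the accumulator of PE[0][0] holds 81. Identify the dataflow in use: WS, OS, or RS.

dataflow = OS

Under WS (3×2), PE[0][0]:
  after 0 — PE[0][0] acc=14, pass-E 7, pass-S 14
  after 1 — PE[0][0] acc=4, pass-E 2, pass-S 4
  after 2 — PE[0][0] acc=0, pass-E 0, pass-S 0
  after 3 — PE[0][0] acc=0, pass-E 0, pass-S 0
  after 4 — PE[0][0] acc=0, pass-E 0, pass-S 0
Under OS (2×2), PE[0][0]:
  after 0 — PE[0][0] acc=14, pass-E 7, pass-S 2
  after 1 — PE[0][0] acc=18, pass-E 2, pass-S 2
  after 2 — PE[0][0] acc=81, pass-E 7, pass-S 9
  after 3 — PE[0][0] acc=81, pass-E 0, pass-S 0
  after 4 — PE[0][0] acc=81, pass-E 0, pass-S 0
Under RS (2×3), PE[0][0]:
  after 0 — PE[0][0] acc=14, pass-E 14, pass-S 2
  after 1 — PE[0][0] acc=14, pass-E 14, pass-S 2
  after 2 — PE[0][0] acc=0, pass-E 0, pass-S 0
  after 3 — PE[0][0] acc=0, pass-E 0, pass-S 0
  after 4 — PE[0][0] acc=0, pass-E 0, pass-S 0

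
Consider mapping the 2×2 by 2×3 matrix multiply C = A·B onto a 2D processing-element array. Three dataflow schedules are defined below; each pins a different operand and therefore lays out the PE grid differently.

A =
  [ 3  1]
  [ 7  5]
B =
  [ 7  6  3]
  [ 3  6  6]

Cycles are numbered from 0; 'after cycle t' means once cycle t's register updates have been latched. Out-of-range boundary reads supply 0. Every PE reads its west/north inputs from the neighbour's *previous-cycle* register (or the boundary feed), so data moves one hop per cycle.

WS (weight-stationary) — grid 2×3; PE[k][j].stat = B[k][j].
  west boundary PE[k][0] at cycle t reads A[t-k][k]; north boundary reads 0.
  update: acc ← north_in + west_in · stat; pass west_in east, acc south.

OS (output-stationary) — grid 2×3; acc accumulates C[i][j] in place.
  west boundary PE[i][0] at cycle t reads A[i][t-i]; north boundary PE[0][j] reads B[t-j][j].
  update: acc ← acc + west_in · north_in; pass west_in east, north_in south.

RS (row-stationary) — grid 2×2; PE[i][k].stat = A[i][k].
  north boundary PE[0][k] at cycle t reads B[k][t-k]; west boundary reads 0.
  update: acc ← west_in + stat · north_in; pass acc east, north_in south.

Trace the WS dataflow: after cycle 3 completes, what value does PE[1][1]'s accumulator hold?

Tracing WS — 2×3 array, target PE[1][1]:
  t=0 PE[0][1]: acc=0 h=0 v=0
  t=0 PE[1][0]: acc=0 h=0 v=0
  t=0 PE[1][1]: acc=0 h=0 v=0
  t=1 PE[0][1]: acc=18 h=3 v=18
  t=1 PE[1][0]: acc=24 h=1 v=24
  t=1 PE[1][1]: acc=0 h=0 v=0
  t=2 PE[0][1]: acc=42 h=7 v=42
  t=2 PE[1][0]: acc=64 h=5 v=64
  t=2 PE[1][1]: acc=24 h=1 v=24
  t=3 PE[0][1]: acc=0 h=0 v=0
  t=3 PE[1][0]: acc=0 h=0 v=0
  t=3 PE[1][1]: acc=72 h=5 v=72

PE[1][1].acc = 72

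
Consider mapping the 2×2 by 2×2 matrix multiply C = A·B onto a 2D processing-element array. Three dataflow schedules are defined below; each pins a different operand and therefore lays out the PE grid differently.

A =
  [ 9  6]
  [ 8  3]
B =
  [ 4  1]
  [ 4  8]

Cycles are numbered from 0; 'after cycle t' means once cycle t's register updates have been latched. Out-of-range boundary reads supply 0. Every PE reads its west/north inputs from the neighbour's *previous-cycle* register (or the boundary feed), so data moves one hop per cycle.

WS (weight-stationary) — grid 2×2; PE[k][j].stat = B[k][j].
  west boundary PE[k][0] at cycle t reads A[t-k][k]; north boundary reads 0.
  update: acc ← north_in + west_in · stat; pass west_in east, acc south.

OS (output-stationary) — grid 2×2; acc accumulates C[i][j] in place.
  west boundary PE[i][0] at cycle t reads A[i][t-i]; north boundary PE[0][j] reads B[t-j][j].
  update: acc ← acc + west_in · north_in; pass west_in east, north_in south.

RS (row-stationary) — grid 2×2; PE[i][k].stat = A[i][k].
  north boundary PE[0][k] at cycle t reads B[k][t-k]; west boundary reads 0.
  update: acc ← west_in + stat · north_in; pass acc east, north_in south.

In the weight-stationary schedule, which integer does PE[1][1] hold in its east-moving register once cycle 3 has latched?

WS on a 2×2 grid — tracing PE[1][1] and its feeders:
  step 0 · PE0,1: acc=0; fwd→0 fwd↓0
  step 0 · PE1,0: acc=0; fwd→0 fwd↓0
  step 0 · PE1,1: acc=0; fwd→0 fwd↓0
  step 1 · PE0,1: acc=9; fwd→9 fwd↓9
  step 1 · PE1,0: acc=60; fwd→6 fwd↓60
  step 1 · PE1,1: acc=0; fwd→0 fwd↓0
  step 2 · PE0,1: acc=8; fwd→8 fwd↓8
  step 2 · PE1,0: acc=44; fwd→3 fwd↓44
  step 2 · PE1,1: acc=57; fwd→6 fwd↓57
  step 3 · PE0,1: acc=0; fwd→0 fwd↓0
  step 3 · PE1,0: acc=0; fwd→0 fwd↓0
  step 3 · PE1,1: acc=32; fwd→3 fwd↓32

register = 3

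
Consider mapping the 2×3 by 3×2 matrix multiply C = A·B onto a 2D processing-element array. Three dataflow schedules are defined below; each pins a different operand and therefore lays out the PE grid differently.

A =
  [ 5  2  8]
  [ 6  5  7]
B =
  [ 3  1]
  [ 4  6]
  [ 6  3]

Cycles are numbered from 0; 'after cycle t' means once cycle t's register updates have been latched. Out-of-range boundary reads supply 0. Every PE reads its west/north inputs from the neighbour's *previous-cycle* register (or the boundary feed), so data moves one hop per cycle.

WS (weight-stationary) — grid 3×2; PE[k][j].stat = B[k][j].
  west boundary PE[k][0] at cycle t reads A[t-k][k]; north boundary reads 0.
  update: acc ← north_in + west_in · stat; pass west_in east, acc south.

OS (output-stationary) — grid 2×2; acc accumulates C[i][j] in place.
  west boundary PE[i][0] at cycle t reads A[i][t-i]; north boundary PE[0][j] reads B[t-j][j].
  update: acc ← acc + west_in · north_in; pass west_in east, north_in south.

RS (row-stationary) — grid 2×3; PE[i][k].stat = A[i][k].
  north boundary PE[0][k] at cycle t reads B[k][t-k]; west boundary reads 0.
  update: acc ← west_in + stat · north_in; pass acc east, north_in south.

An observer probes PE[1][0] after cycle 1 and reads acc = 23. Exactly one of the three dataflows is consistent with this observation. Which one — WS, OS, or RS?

Under WS (3×2), PE[1][0]:
  step 0 · PE1,0: acc=0; fwd→0 fwd↓0
  step 1 · PE1,0: acc=23; fwd→2 fwd↓23
Under OS (2×2), PE[1][0]:
  step 0 · PE1,0: acc=0; fwd→0 fwd↓0
  step 1 · PE1,0: acc=18; fwd→6 fwd↓3
Under RS (2×3), PE[1][0]:
  step 0 · PE1,0: acc=0; fwd→0 fwd↓0
  step 1 · PE1,0: acc=18; fwd→18 fwd↓3

dataflow = WS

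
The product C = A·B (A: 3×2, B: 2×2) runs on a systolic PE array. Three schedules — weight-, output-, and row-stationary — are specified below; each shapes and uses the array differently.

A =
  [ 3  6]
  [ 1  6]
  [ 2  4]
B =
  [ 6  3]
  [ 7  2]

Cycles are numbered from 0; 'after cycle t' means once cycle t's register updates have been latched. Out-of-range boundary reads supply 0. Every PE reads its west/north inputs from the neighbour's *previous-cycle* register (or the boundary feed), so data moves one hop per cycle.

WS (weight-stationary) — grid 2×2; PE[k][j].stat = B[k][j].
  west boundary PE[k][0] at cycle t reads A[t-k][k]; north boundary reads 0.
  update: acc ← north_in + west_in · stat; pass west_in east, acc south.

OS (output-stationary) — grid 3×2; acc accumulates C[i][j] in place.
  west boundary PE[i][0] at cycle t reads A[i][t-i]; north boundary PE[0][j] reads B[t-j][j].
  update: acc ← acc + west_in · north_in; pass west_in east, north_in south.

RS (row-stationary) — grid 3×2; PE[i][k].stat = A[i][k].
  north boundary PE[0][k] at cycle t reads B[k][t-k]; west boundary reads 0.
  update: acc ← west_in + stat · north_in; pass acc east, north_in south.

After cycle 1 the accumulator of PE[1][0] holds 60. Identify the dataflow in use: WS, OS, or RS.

dataflow = WS

WS [2×2] PE[1][0] across cycles:
  cycle 0: PE[1][0] → acc 0, east 0, south 0
  cycle 1: PE[1][0] → acc 60, east 6, south 60
OS [3×2] PE[1][0] across cycles:
  cycle 0: PE[1][0] → acc 0, east 0, south 0
  cycle 1: PE[1][0] → acc 6, east 1, south 6
RS [3×2] PE[1][0] across cycles:
  cycle 0: PE[1][0] → acc 0, east 0, south 0
  cycle 1: PE[1][0] → acc 6, east 6, south 6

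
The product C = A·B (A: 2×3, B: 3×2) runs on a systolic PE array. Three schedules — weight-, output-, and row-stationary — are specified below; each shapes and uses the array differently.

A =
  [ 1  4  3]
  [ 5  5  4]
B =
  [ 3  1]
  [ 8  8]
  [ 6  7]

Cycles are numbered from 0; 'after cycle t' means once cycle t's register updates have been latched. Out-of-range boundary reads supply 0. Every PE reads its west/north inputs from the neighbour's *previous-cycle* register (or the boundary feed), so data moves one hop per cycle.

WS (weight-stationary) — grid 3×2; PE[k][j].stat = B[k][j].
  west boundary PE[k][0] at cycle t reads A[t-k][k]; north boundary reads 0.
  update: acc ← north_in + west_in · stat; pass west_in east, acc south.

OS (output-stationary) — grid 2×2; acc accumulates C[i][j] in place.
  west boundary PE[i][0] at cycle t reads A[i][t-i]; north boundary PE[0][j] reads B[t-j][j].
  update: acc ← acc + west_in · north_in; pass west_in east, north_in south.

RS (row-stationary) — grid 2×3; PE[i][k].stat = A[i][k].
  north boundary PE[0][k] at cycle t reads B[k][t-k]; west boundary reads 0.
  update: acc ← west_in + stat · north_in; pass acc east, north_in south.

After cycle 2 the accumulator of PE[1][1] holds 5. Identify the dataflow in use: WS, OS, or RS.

Under WS (3×2), PE[1][1]:
  @0  [1,1]  acc 0  |  →0  ↓0
  @1  [1,1]  acc 0  |  →0  ↓0
  @2  [1,1]  acc 33  |  →4  ↓33
Under OS (2×2), PE[1][1]:
  @0  [1,1]  acc 0  |  →0  ↓0
  @1  [1,1]  acc 0  |  →0  ↓0
  @2  [1,1]  acc 5  |  →5  ↓1
Under RS (2×3), PE[1][1]:
  @0  [1,1]  acc 0  |  →0  ↓0
  @1  [1,1]  acc 0  |  →0  ↓0
  @2  [1,1]  acc 55  |  →55  ↓8

dataflow = OS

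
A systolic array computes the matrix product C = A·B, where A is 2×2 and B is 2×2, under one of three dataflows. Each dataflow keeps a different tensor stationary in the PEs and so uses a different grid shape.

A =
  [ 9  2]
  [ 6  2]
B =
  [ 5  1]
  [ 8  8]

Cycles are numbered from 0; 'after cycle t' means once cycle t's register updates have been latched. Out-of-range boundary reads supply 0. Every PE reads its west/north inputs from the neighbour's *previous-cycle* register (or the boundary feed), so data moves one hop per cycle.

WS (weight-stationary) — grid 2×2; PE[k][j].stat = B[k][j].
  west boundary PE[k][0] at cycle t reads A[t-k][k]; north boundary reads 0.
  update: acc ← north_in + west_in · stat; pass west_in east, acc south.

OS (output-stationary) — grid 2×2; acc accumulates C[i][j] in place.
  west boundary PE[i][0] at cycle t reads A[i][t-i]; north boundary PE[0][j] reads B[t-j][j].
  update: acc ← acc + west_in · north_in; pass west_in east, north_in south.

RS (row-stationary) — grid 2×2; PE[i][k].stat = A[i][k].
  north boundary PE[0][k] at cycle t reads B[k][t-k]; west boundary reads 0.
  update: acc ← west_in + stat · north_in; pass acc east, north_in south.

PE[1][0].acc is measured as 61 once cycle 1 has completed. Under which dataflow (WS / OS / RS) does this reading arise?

dataflow = WS

— WS: 2×2; PE[1][0] trace:
  t=0 PE[1][0]: acc=0 h=0 v=0
  t=1 PE[1][0]: acc=61 h=2 v=61
— OS: 2×2; PE[1][0] trace:
  t=0 PE[1][0]: acc=0 h=0 v=0
  t=1 PE[1][0]: acc=30 h=6 v=5
— RS: 2×2; PE[1][0] trace:
  t=0 PE[1][0]: acc=0 h=0 v=0
  t=1 PE[1][0]: acc=30 h=30 v=5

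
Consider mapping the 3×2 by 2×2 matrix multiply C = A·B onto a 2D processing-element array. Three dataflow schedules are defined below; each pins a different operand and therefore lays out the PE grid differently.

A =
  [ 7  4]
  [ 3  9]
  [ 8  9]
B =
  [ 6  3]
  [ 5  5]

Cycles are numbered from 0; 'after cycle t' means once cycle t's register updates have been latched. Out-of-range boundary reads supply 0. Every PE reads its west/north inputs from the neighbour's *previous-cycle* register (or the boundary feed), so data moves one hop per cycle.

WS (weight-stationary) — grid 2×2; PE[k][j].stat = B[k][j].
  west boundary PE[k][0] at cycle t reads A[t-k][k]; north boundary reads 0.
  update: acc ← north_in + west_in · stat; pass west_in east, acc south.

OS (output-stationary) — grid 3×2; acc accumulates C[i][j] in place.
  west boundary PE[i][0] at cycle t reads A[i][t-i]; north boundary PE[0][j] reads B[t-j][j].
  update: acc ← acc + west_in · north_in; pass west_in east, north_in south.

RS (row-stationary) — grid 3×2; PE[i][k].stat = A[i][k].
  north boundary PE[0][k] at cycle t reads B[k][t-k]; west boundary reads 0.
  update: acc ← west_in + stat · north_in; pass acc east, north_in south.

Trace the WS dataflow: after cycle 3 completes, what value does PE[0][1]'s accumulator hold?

PE[0][1].acc = 24

WS (2×2). Following PE[0][1] plus its west/north inputs:
  cycle 0: PE[0][0] → acc 42, east 7, south 42
  cycle 0: PE[0][1] → acc 0, east 0, south 0
  cycle 1: PE[0][0] → acc 18, east 3, south 18
  cycle 1: PE[0][1] → acc 21, east 7, south 21
  cycle 2: PE[0][0] → acc 48, east 8, south 48
  cycle 2: PE[0][1] → acc 9, east 3, south 9
  cycle 3: PE[0][0] → acc 0, east 0, south 0
  cycle 3: PE[0][1] → acc 24, east 8, south 24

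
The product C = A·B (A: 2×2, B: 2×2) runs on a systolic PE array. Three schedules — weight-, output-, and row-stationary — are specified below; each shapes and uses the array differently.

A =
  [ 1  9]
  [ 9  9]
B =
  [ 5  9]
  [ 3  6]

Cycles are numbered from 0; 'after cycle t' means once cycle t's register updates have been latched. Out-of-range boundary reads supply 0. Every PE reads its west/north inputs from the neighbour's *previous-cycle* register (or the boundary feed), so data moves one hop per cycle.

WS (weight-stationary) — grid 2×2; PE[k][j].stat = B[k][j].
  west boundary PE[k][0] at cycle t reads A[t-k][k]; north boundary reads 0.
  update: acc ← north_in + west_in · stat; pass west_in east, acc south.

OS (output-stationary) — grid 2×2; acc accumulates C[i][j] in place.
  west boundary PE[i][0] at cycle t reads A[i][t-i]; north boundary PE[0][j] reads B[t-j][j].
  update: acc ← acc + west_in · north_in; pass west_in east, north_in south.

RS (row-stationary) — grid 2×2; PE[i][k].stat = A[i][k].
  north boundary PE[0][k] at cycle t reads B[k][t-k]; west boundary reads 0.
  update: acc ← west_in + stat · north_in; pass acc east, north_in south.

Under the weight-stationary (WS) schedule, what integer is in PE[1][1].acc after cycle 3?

Tracing WS — 2×2 array, target PE[1][1]:
  t=0 PE[0][1]: acc=0 h=0 v=0
  t=0 PE[1][0]: acc=0 h=0 v=0
  t=0 PE[1][1]: acc=0 h=0 v=0
  t=1 PE[0][1]: acc=9 h=1 v=9
  t=1 PE[1][0]: acc=32 h=9 v=32
  t=1 PE[1][1]: acc=0 h=0 v=0
  t=2 PE[0][1]: acc=81 h=9 v=81
  t=2 PE[1][0]: acc=72 h=9 v=72
  t=2 PE[1][1]: acc=63 h=9 v=63
  t=3 PE[0][1]: acc=0 h=0 v=0
  t=3 PE[1][0]: acc=0 h=0 v=0
  t=3 PE[1][1]: acc=135 h=9 v=135

PE[1][1].acc = 135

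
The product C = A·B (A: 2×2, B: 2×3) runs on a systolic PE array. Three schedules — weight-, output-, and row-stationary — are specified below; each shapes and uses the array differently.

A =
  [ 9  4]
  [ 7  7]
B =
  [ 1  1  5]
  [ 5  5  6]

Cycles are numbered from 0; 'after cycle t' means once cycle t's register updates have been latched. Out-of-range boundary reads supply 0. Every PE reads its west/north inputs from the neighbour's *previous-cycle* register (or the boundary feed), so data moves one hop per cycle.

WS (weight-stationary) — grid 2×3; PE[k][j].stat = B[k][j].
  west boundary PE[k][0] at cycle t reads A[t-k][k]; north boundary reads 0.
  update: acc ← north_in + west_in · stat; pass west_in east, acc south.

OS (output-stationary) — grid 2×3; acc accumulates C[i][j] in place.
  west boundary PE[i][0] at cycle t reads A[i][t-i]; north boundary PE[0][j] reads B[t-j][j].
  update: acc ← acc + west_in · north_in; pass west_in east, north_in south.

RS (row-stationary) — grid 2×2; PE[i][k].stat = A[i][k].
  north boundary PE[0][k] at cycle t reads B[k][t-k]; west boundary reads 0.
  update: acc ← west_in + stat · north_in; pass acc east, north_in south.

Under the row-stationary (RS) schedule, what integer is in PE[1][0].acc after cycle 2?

RS on a 2×2 grid — tracing PE[1][0] and its feeders:
  step 0 · PE0,0: acc=9; fwd→9 fwd↓1
  step 0 · PE1,0: acc=0; fwd→0 fwd↓0
  step 1 · PE0,0: acc=9; fwd→9 fwd↓1
  step 1 · PE1,0: acc=7; fwd→7 fwd↓1
  step 2 · PE0,0: acc=45; fwd→45 fwd↓5
  step 2 · PE1,0: acc=7; fwd→7 fwd↓1

PE[1][0].acc = 7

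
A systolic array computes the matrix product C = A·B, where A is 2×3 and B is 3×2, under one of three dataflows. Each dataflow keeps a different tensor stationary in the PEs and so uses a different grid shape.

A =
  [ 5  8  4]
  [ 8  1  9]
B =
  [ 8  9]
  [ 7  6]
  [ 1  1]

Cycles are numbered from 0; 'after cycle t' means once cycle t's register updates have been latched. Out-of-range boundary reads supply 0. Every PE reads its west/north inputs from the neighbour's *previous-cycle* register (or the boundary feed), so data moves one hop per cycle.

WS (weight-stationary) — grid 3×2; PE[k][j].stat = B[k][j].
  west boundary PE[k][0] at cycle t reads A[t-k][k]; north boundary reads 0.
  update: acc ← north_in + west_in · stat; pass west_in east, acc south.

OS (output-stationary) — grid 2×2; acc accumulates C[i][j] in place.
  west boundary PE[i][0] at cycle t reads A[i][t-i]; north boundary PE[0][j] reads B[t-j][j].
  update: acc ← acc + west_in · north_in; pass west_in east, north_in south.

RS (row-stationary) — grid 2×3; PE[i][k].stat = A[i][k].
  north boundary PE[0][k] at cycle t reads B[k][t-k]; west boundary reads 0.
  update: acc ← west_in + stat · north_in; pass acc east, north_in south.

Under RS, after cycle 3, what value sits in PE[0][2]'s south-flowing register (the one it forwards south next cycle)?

RS on a 2×3 grid — tracing PE[0][2] and its feeders:
  cycle 0: PE[0][1] → acc 0, east 0, south 0
  cycle 0: PE[0][2] → acc 0, east 0, south 0
  cycle 1: PE[0][1] → acc 96, east 96, south 7
  cycle 1: PE[0][2] → acc 0, east 0, south 0
  cycle 2: PE[0][1] → acc 93, east 93, south 6
  cycle 2: PE[0][2] → acc 100, east 100, south 1
  cycle 3: PE[0][1] → acc 0, east 0, south 0
  cycle 3: PE[0][2] → acc 97, east 97, south 1

register = 1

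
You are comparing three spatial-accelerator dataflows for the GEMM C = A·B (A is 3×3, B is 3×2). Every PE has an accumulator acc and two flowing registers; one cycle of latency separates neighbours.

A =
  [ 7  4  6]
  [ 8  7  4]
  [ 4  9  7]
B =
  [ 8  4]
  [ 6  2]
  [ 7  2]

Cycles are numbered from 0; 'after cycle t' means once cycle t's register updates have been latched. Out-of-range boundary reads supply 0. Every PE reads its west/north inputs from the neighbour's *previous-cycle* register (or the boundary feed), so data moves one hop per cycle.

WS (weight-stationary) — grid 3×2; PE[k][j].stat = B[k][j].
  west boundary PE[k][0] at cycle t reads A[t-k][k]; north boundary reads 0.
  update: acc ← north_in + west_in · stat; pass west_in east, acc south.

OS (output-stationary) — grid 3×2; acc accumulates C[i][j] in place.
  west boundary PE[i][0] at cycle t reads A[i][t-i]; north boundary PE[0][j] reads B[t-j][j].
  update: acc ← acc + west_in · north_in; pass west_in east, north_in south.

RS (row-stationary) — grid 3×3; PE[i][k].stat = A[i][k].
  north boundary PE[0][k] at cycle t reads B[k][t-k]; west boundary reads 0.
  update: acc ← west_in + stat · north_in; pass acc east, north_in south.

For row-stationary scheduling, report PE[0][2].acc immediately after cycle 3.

PE[0][2].acc = 48

RS (3×3). Following PE[0][2] plus its west/north inputs:
  after 0 — PE[0][1] acc=0, pass-E 0, pass-S 0
  after 0 — PE[0][2] acc=0, pass-E 0, pass-S 0
  after 1 — PE[0][1] acc=80, pass-E 80, pass-S 6
  after 1 — PE[0][2] acc=0, pass-E 0, pass-S 0
  after 2 — PE[0][1] acc=36, pass-E 36, pass-S 2
  after 2 — PE[0][2] acc=122, pass-E 122, pass-S 7
  after 3 — PE[0][1] acc=0, pass-E 0, pass-S 0
  after 3 — PE[0][2] acc=48, pass-E 48, pass-S 2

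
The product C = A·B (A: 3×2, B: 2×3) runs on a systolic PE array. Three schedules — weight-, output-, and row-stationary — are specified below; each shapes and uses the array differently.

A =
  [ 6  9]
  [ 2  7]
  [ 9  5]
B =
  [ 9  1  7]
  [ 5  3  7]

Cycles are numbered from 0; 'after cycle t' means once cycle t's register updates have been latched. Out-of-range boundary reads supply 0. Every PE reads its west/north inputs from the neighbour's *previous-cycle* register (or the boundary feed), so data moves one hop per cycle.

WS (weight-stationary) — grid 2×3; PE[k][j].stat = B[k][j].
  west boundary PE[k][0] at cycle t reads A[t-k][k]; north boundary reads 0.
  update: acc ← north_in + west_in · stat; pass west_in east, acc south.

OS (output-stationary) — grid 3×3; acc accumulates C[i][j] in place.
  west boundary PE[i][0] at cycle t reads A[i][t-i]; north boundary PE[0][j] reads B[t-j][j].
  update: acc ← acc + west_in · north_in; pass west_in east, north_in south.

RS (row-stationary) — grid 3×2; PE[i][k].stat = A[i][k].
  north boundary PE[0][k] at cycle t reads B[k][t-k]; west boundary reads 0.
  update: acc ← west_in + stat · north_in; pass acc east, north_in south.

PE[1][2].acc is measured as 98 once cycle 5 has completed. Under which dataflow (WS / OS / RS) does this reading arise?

WS [2×3] PE[1][2] across cycles:
  t=0 PE[1][2]: acc=0 h=0 v=0
  t=1 PE[1][2]: acc=0 h=0 v=0
  t=2 PE[1][2]: acc=0 h=0 v=0
  t=3 PE[1][2]: acc=105 h=9 v=105
  t=4 PE[1][2]: acc=63 h=7 v=63
  t=5 PE[1][2]: acc=98 h=5 v=98
OS [3×3] PE[1][2] across cycles:
  t=0 PE[1][2]: acc=0 h=0 v=0
  t=1 PE[1][2]: acc=0 h=0 v=0
  t=2 PE[1][2]: acc=0 h=0 v=0
  t=3 PE[1][2]: acc=14 h=2 v=7
  t=4 PE[1][2]: acc=63 h=7 v=7
  t=5 PE[1][2]: acc=63 h=0 v=0
RS (3×2): PE[1][2] does not exist.

dataflow = WS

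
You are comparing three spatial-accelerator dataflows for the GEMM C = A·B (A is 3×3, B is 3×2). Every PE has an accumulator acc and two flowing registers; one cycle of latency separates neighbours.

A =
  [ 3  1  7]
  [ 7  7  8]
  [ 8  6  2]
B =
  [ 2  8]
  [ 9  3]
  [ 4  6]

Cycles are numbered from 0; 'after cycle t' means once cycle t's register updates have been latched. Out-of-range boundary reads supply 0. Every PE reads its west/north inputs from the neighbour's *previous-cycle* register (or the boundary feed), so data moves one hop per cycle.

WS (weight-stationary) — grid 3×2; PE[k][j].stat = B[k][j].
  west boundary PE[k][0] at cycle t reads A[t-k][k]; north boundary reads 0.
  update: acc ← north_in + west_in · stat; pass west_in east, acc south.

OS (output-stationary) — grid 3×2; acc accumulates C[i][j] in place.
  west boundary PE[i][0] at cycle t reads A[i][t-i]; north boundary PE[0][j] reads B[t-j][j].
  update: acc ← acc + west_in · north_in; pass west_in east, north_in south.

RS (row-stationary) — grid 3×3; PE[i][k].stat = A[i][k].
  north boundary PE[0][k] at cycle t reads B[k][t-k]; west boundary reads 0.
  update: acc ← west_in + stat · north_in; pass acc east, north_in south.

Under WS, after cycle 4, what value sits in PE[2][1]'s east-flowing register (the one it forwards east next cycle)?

WS (3×2). Following PE[2][1] plus its west/north inputs:
  cycle 0: PE[1][1] → acc 0, east 0, south 0
  cycle 0: PE[2][0] → acc 0, east 0, south 0
  cycle 0: PE[2][1] → acc 0, east 0, south 0
  cycle 1: PE[1][1] → acc 0, east 0, south 0
  cycle 1: PE[2][0] → acc 0, east 0, south 0
  cycle 1: PE[2][1] → acc 0, east 0, south 0
  cycle 2: PE[1][1] → acc 27, east 1, south 27
  cycle 2: PE[2][0] → acc 43, east 7, south 43
  cycle 2: PE[2][1] → acc 0, east 0, south 0
  cycle 3: PE[1][1] → acc 77, east 7, south 77
  cycle 3: PE[2][0] → acc 109, east 8, south 109
  cycle 3: PE[2][1] → acc 69, east 7, south 69
  cycle 4: PE[1][1] → acc 82, east 6, south 82
  cycle 4: PE[2][0] → acc 78, east 2, south 78
  cycle 4: PE[2][1] → acc 125, east 8, south 125

register = 8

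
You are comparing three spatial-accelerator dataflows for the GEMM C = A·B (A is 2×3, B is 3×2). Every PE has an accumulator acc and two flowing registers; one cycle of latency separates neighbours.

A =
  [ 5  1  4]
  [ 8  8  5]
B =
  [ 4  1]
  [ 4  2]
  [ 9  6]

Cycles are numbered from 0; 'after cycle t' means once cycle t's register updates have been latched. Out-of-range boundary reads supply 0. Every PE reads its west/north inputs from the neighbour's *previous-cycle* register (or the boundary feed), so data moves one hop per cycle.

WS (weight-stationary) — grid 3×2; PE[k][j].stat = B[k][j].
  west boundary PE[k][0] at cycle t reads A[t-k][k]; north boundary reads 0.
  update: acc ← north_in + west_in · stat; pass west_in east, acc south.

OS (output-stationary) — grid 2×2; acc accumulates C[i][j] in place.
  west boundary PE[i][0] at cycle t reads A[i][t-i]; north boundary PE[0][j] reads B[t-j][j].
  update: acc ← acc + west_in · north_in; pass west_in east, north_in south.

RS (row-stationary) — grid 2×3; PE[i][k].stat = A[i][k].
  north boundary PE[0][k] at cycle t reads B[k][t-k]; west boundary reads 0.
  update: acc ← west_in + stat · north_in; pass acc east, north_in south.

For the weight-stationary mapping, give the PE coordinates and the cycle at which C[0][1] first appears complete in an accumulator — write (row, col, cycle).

WS — PE[2][1] is where C[0][1] collects:
  c0 r2c1: 0 / 0 / 0
  c1 r2c1: 0 / 0 / 0
  c2 r2c1: 0 / 0 / 0
  c3 r2c1: 31 / 4 / 31

(row, col, cycle) = (2, 1, 3)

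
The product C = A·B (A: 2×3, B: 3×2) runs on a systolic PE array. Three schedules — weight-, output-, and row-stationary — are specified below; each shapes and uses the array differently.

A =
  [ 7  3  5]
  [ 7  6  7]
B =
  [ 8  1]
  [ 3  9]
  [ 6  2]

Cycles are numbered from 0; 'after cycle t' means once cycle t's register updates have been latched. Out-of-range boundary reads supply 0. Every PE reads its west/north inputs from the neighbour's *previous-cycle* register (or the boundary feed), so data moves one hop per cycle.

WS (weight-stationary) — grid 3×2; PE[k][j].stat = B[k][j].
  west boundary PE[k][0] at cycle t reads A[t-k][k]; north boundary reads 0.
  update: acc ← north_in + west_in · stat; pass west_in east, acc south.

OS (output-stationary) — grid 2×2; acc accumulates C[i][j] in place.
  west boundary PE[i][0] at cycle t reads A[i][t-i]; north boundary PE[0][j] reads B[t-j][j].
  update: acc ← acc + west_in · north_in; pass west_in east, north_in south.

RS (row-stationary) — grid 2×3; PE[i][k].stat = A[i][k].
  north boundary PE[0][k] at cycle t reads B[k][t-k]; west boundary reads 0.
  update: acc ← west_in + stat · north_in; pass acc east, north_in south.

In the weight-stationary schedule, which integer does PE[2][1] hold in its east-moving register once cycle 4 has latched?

register = 7

WS on a 3×2 grid — tracing PE[2][1] and its feeders:
  after 0 — PE[1][1] acc=0, pass-E 0, pass-S 0
  after 0 — PE[2][0] acc=0, pass-E 0, pass-S 0
  after 0 — PE[2][1] acc=0, pass-E 0, pass-S 0
  after 1 — PE[1][1] acc=0, pass-E 0, pass-S 0
  after 1 — PE[2][0] acc=0, pass-E 0, pass-S 0
  after 1 — PE[2][1] acc=0, pass-E 0, pass-S 0
  after 2 — PE[1][1] acc=34, pass-E 3, pass-S 34
  after 2 — PE[2][0] acc=95, pass-E 5, pass-S 95
  after 2 — PE[2][1] acc=0, pass-E 0, pass-S 0
  after 3 — PE[1][1] acc=61, pass-E 6, pass-S 61
  after 3 — PE[2][0] acc=116, pass-E 7, pass-S 116
  after 3 — PE[2][1] acc=44, pass-E 5, pass-S 44
  after 4 — PE[1][1] acc=0, pass-E 0, pass-S 0
  after 4 — PE[2][0] acc=0, pass-E 0, pass-S 0
  after 4 — PE[2][1] acc=75, pass-E 7, pass-S 75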